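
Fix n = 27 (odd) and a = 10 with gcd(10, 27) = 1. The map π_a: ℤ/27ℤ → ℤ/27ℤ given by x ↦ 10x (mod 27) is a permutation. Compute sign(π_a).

Orbit of 1 under x↦10x: [1, 10, 19]… (length divides ord_27(10)).
Decompose π into cycles: lengths [3, 3, 3, 3, 3, 3, 1, 1, 1, 1, 1, 1, 1, 1, 1] (15 cycles, including the fixed point 0).
27 − 15 = 12 transpositions; sign(π) = (−1)^12 = +1.
Via Zolotarev, sign(π_{10}) = (10|27) = +1.

+1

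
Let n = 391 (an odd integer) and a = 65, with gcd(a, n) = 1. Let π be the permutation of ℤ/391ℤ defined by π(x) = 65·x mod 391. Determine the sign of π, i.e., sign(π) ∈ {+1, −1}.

+1

Trace 130: π^k(130) = [130, 239, 286, 213, 160, 234, 352] for k=0..6.
Cycle lengths of π_65 on ℤ/391ℤ: [176, 176, 22, 16, 1]; 5 cycles in total.
n − c = 391 − 5 = 386; sign = (−1)^386 = +1.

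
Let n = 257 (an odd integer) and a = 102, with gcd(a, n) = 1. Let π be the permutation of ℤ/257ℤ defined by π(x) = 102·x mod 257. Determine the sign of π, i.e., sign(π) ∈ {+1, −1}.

Start at x=204: 204 → 248 → 110 → 169 → 19 → 139 → 43 → … (one orbit).
π_102 has 2 disjoint cycles with lengths [256, 1] on {0,…,256}.
sign(π) = (−1)^{n − #cycles} = (−1)^{257−2} = (−1)^255 = -1.
Via Zolotarev, sign(π_{102}) = (102|257) = -1.

-1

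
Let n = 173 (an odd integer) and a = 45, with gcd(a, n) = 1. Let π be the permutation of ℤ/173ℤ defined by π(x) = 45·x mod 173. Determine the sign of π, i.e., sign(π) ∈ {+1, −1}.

-1

Orbit of 124 under x↦45x: [124, 44, 77, 5, 52, 91, 116]… (length divides ord_173(45)).
Cycle type of π: 172 + 1; total 2 cycles.
sign(π) = (−1)^{n − #cycles} = (−1)^{173−2} = (−1)^171 = -1.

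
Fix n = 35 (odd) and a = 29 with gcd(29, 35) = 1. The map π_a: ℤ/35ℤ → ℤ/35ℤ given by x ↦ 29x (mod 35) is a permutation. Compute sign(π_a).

Start at x=29: 29 → 1 → 29 (one orbit).
Cycle type of π: 2×14 + 1×7; total 21 cycles.
35 − 21 = 14 transpositions; sign(π) = (−1)^14 = +1.

+1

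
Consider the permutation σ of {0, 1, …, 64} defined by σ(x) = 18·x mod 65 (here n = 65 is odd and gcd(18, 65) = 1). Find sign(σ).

Start at x=18: 18 → 64 → 47 → 1 → 18 (one orbit).
π_18 has 17 disjoint cycles with lengths [4, 4, 4, 4, 4, 4, 4, 4, 4, 4, 4, 4, 4, 4, 4, 4, 1] on {0,…,64}.
sign(π) = (−1)^{n − #cycles} = (−1)^{65−17} = (−1)^48 = +1.
(18|65)_J = +1 (Zolotarev's lemma cross-check).

+1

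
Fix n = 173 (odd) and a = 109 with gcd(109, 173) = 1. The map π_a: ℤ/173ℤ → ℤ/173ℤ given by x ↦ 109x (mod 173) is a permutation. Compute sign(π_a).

Orbit of 139 under x↦109x: [139, 100, 1, 109, 117, 124, 22]… (length divides ord_173(109)).
Decompose π into cycles: lengths [43, 43, 43, 43, 1] (5 cycles, including the fixed point 0).
173 − 5 = 168 transpositions; sign(π) = (−1)^168 = +1.
The Jacobi symbol (109|173) = +1 (Zolotarev) agrees.

+1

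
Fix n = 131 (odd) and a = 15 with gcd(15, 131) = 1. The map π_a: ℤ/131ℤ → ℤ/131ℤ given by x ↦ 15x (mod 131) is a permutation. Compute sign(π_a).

Orbit of 99 under x↦15x: [99, 44, 5, 75, 77, 107, 33]… (length divides ord_131(15)).
π_15 has 3 disjoint cycles with lengths [65, 65, 1] on {0,…,130}.
sign(π) = (−1)^{n − #cycles} = (−1)^{131−3} = (−1)^128 = +1.

+1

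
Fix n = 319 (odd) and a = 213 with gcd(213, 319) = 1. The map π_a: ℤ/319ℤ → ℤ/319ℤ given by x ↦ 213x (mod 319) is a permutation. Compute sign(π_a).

Orbit of 191 under x↦213x: [191, 170, 163, 267, 89, 136, 258]… (length divides ord_319(213)).
Decompose π into cycles: lengths [140, 140, 28, 5, 5, 1] (6 cycles, including the fixed point 0).
n − c = 319 − 6 = 313; sign = (−1)^313 = -1.

-1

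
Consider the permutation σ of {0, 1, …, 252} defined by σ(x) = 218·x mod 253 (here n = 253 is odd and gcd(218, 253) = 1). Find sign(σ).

-1

Start at x=1: 1 → 218 → 213 → 135 → 82 → 166 → 9 → … (one orbit).
Decompose π into cycles: lengths [110, 110, 22, 5, 5, 1] (6 cycles, including the fixed point 0).
With 6 cycles on 253 points, sign = (−1)^{253−6} = -1.
Check: (218/253) = -1 by Zolotarev.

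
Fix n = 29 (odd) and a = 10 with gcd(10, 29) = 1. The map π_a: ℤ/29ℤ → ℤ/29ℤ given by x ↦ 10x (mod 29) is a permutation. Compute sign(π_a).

Orbit of 26 under x↦10x: [26, 28, 19, 16, 15, 5, 21]… (length divides ord_29(10)).
The orbit structure of x ↦ 10x mod 29: 2 orbits of sizes [28, 1].
29 − 2 = 27 transpositions; sign(π) = (−1)^27 = -1.
Zolotarev: (10|29) = -1, matching the cycle-count sign.

-1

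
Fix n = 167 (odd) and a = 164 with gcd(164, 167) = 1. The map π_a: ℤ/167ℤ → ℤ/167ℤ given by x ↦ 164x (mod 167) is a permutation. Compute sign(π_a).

Start at x=84: 84 → 82 → 88 → 70 → 124 → 129 → 114 → … (one orbit).
π_164 has 2 disjoint cycles with lengths [166, 1] on {0,…,166}.
n − c = 167 − 2 = 165; sign = (−1)^165 = -1.
The Jacobi symbol (164|167) = -1 (Zolotarev) agrees.

-1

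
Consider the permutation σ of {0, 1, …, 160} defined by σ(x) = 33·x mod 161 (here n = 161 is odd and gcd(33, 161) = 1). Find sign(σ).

+1

Trace 78: π^k(78) = [78, 159, 95, 76, 93, 10, 8] for k=0..6.
Cycle type of π: 66×2 + 22 + 6 + 1; total 5 cycles.
5 cycles on 161: each ℓ→(−1)^(ℓ−1), product (−1)^156 = +1.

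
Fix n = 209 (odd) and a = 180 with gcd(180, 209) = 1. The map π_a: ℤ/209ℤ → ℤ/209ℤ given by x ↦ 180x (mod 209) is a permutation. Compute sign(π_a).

Start at x=36: 36 → 1 → 180 → 5 → 64 → 25 → 111 → … (one orbit).
Decompose π into cycles: lengths [45, 45, 45, 45, 9, 9, 5, 5, 1] (9 cycles, including the fixed point 0).
sign(π) = (−1)^{n − #cycles} = (−1)^{209−9} = (−1)^200 = +1.
Check: (180/209) = +1 by Zolotarev.

+1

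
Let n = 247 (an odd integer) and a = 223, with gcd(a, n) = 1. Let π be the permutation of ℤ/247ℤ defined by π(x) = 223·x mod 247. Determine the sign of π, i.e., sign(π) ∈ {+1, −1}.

+1

Start at x=110: 110 → 77 → 128 → 139 → 122 → 36 → 124 → … (one orbit).
Cycle lengths of π_223 on ℤ/247ℤ: [36, 36, 36, 36, 36, 36, 18, 12, 1]; 9 cycles in total.
9 cycles on 247: each ℓ→(−1)^(ℓ−1), product (−1)^238 = +1.
(223|247)_J = +1 (Zolotarev's lemma cross-check).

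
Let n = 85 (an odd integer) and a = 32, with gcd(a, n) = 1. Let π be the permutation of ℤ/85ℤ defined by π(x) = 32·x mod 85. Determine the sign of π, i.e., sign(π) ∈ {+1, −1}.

Start at x=32: 32 → 4 → 43 → 16 → 2 → 64 → 8 → … (one orbit).
12 cycles of lengths [8, 8, 8, 8, 8, 8, 8, 8, 8, 8, 4, 1].
With 12 cycles on 85 points, sign = (−1)^{85−12} = -1.
Check: (32/85) = -1 by Zolotarev.

-1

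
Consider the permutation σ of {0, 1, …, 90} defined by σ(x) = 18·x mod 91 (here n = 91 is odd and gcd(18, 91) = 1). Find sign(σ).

-1

Orbit of 1 under x↦18x: [1, 18, 51, 8, 53, 44, 64]… (length divides ord_91(18)).
Decompose π into cycles: lengths [12, 12, 12, 12, 12, 12, 4, 4, 4, 3, 3, 1] (12 cycles, including the fixed point 0).
12 cycles on 91: each ℓ→(−1)^(ℓ−1), product (−1)^79 = -1.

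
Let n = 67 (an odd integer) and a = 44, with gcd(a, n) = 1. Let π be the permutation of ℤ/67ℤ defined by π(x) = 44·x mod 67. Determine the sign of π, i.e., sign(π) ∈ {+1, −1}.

Start at x=34: 34 → 22 → 30 → 47 → 58 → 6 → 63 → … (one orbit).
Decompose π into cycles: lengths [66, 1] (2 cycles, including the fixed point 0).
sign(π) = (−1)^{n − #cycles} = (−1)^{67−2} = (−1)^65 = -1.
(44|67)_J = -1 (Zolotarev's lemma cross-check).

-1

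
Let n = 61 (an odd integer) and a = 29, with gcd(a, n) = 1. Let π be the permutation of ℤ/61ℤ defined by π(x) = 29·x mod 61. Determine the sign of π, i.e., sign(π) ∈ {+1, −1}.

Start at x=13: 13 → 11 → 14 → 40 → 1 → 29 → 48 → … (one orbit).
6 cycles of lengths [12, 12, 12, 12, 12, 1].
n − c = 61 − 6 = 55; sign = (−1)^55 = -1.

-1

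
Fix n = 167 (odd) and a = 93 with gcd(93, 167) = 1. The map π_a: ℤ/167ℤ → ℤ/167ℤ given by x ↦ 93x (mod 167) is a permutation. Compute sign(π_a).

+1

Trace 93: π^k(93) = [93, 132, 85, 56, 31, 44, 84] for k=0..6.
Cycle type of π: 83×2 + 1; total 3 cycles.
With 3 cycles on 167 points, sign = (−1)^{167−3} = +1.
Zolotarev: (93|167) = +1, matching the cycle-count sign.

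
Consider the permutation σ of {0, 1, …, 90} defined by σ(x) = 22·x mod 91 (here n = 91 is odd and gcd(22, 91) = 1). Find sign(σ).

Start at x=22: 22 → 29 → 1 → 22 (one orbit).
Cycle lengths of π_22 on ℤ/91ℤ: [3, 3, 3, 3, 3, 3, 3, 3, 3, 3, 3, 3, 3, 3, 3, 3, 3, 3, 3, 3, 3, 3, 3, 3, 3, 3, 3, 3, 1, 1, 1, 1, 1, 1, 1]; 35 cycles in total.
sign(π) = (−1)^{n − #cycles} = (−1)^{91−35} = (−1)^56 = +1.
Check: (22/91) = +1 by Zolotarev.

+1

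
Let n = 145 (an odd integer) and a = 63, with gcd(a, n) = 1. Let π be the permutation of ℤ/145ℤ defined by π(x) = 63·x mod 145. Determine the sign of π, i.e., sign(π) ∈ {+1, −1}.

Start at x=136: 136 → 13 → 94 → 122 → 1 → 63 → 54 → … (one orbit).
Decompose π into cycles: lengths [28, 28, 28, 28, 14, 14, 4, 1] (8 cycles, including the fixed point 0).
Σ(ℓ_i−1) = 145−8 = 137; sign = (−1)^137 = -1.
The Jacobi symbol (63|145) = -1 (Zolotarev) agrees.

-1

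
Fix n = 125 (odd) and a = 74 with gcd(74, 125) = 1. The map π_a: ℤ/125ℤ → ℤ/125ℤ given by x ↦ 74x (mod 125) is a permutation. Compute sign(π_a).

Trace 1: π^k(1) = [1, 74, 101, 99, 76, 124, 51] for k=0..6.
Cycle lengths of π_74 on ℤ/125ℤ: [10, 10, 10, 10, 10, 10, 10, 10, 10, 10, 2, 2, 2, 2, 2, 2, 2, 2, 2, 2, 2, 2, 1]; 23 cycles in total.
Σ(ℓ_i−1) = 125−23 = 102; sign = (−1)^102 = +1.
Via Zolotarev, sign(π_{74}) = (74|125) = +1.

+1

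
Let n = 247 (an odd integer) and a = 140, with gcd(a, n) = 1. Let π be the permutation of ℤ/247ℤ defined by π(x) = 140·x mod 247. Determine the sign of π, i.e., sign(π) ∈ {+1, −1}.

Trace 159: π^k(159) = [159, 30, 1, 140, 87, 77] for k=0..5.
π_140 has 45 disjoint cycles with lengths [6, 6, 6, 6, 6, 6, 6, 6, 6, 6, 6, 6, 6, 6, 6, 6, 6, 6, 6, 6, 6, 6, 6, 6, 6, 6, 6, 6, 6, 6, 6, 6, 6, 6, 6, 6, 6, 6, 3, 3, 3, 3, 3, 3, 1] on {0,…,246}.
sign(π) = (−1)^{n − #cycles} = (−1)^{247−45} = (−1)^202 = +1.
Via Zolotarev, sign(π_{140}) = (140|247) = +1.

+1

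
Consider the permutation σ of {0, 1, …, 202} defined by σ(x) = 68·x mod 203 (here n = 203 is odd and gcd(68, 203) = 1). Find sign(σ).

+1

Trace 76: π^k(76) = [76, 93, 31, 78, 26, 144, 48] for k=0..6.
Decompose π into cycles: lengths [84, 84, 28, 6, 1] (5 cycles, including the fixed point 0).
Σ(ℓ_i−1) = 203−5 = 198; sign = (−1)^198 = +1.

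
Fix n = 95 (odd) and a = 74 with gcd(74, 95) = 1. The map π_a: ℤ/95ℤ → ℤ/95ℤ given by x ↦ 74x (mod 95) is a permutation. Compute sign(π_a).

+1

Trace 4: π^k(4) = [4, 11, 54, 6, 64, 81, 9] for k=0..6.
Cycle type of π: 18×4 + 9×2 + 2×2 + 1; total 9 cycles.
sign(π) = (−1)^{n − #cycles} = (−1)^{95−9} = (−1)^86 = +1.
Via Zolotarev, sign(π_{74}) = (74|95) = +1.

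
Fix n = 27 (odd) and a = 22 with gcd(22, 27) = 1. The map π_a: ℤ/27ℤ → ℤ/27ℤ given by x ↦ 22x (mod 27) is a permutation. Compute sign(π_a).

+1

Orbit of 13 under x↦22x: [13, 16, 1, 22, 25, 10, 4]… (length divides ord_27(22)).
Cycle lengths of π_22 on ℤ/27ℤ: [9, 9, 3, 3, 1, 1, 1]; 7 cycles in total.
Σ(ℓ_i−1) = 27−7 = 20; sign = (−1)^20 = +1.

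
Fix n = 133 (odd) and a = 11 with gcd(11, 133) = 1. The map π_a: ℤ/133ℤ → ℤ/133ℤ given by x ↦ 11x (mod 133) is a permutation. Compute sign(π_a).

+1

Trace 1: π^k(1) = [1, 11, 121] for k=0..2.
π_11 has 45 disjoint cycles with lengths [3, 3, 3, 3, 3, 3, 3, 3, 3, 3, 3, 3, 3, 3, 3, 3, 3, 3, 3, 3, 3, 3, 3, 3, 3, 3, 3, 3, 3, 3, 3, 3, 3, 3, 3, 3, 3, 3, 3, 3, 3, 3, 3, 3, 1] on {0,…,132}.
sign(π) = (−1)^{n − #cycles} = (−1)^{133−45} = (−1)^88 = +1.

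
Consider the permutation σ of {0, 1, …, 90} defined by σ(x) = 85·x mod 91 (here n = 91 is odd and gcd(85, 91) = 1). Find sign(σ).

-1

Start at x=8: 8 → 43 → 15 → 1 → 85 → 36 → 57 → … (one orbit).
14 cycles of lengths [12, 12, 12, 12, 12, 12, 12, 1, 1, 1, 1, 1, 1, 1].
n − c = 91 − 14 = 77; sign = (−1)^77 = -1.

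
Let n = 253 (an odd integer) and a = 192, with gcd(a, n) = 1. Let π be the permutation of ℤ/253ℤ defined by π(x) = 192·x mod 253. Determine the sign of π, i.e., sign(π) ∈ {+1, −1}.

Trace 192: π^k(192) = [192, 179, 213, 163, 177, 82, 58] for k=0..6.
9 cycles of lengths [55, 55, 55, 55, 11, 11, 5, 5, 1].
253 − 9 = 244 transpositions; sign(π) = (−1)^244 = +1.

+1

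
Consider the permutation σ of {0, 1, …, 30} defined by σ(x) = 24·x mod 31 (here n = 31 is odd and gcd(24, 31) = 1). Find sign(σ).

Start at x=13: 13 → 2 → 17 → 5 → 27 → 28 → 21 → … (one orbit).
The orbit structure of x ↦ 24x mod 31: 2 orbits of sizes [30, 1].
2 cycles on 31: each ℓ→(−1)^(ℓ−1), product (−1)^29 = -1.
Zolotarev: (24|31) = -1, matching the cycle-count sign.

-1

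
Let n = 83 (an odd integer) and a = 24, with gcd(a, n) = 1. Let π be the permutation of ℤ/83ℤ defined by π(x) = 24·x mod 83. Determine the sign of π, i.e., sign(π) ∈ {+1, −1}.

Trace 20: π^k(20) = [20, 65, 66, 7, 2, 48, 73] for k=0..6.
Decompose π into cycles: lengths [82, 1] (2 cycles, including the fixed point 0).
sign(π) = (−1)^{n − #cycles} = (−1)^{83−2} = (−1)^81 = -1.
(24|83)_J = -1 (Zolotarev's lemma cross-check).

-1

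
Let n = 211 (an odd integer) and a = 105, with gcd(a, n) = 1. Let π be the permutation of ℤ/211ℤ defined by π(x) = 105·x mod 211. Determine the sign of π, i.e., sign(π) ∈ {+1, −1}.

Orbit of 114 under x↦105x: [114, 154, 134, 144, 139, 36, 193]… (length divides ord_211(105)).
Cycle lengths of π_105 on ℤ/211ℤ: [105, 105, 1]; 3 cycles in total.
Σ(ℓ_i−1) = 211−3 = 208; sign = (−1)^208 = +1.

+1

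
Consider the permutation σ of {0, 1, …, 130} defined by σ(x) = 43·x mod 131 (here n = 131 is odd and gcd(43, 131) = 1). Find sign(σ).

Orbit of 25 under x↦43x: [25, 27, 113, 12, 123, 49, 11]… (length divides ord_131(43)).
3 cycles of lengths [65, 65, 1].
3 cycles on 131: each ℓ→(−1)^(ℓ−1), product (−1)^128 = +1.
Check: (43/131) = +1 by Zolotarev.

+1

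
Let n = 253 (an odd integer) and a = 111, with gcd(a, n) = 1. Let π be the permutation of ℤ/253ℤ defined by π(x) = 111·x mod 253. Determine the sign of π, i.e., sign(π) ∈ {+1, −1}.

Orbit of 199 under x↦111x: [199, 78, 56, 144, 45, 188, 122]… (length divides ord_253(111)).
Cycle type of π: 22×11 + 1×11; total 22 cycles.
n − c = 253 − 22 = 231; sign = (−1)^231 = -1.

-1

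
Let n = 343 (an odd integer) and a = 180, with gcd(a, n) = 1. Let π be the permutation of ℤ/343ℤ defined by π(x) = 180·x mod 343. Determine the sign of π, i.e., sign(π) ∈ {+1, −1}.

-1

Orbit of 288 under x↦180x: [288, 47, 228, 223, 9, 248, 50]… (length divides ord_343(180)).
The orbit structure of x ↦ 180x mod 343: 4 orbits of sizes [294, 42, 6, 1].
4 cycles on 343: each ℓ→(−1)^(ℓ−1), product (−1)^339 = -1.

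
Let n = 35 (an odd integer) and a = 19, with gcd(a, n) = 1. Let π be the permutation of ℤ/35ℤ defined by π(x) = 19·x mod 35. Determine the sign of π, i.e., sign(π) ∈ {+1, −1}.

-1

Start at x=24: 24 → 1 → 19 → 11 → 34 → 16 → 24 (one orbit).
Cycle lengths of π_19 on ℤ/35ℤ: [6, 6, 6, 6, 6, 2, 2, 1]; 8 cycles in total.
35 − 8 = 27 transpositions; sign(π) = (−1)^27 = -1.
Check: (19/35) = -1 by Zolotarev.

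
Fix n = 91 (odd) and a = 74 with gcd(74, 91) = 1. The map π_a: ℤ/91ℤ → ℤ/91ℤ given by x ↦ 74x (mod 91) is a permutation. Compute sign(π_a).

Orbit of 16 under x↦74x: [16, 1, 74]… (length divides ord_91(74)).
Cycle lengths of π_74 on ℤ/91ℤ: [3, 3, 3, 3, 3, 3, 3, 3, 3, 3, 3, 3, 3, 3, 3, 3, 3, 3, 3, 3, 3, 3, 3, 3, 3, 3, 3, 3, 3, 3, 1]; 31 cycles in total.
sign(π) = (−1)^{n − #cycles} = (−1)^{91−31} = (−1)^60 = +1.
(74|91)_J = +1 (Zolotarev's lemma cross-check).

+1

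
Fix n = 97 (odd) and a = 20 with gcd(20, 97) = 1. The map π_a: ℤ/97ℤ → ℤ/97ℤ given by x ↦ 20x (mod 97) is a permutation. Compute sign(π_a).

Start at x=96: 96 → 77 → 85 → 51 → 50 → 30 → 18 → … (one orbit).
Cycle type of π: 32×3 + 1; total 4 cycles.
sign(π) = (−1)^{n − #cycles} = (−1)^{97−4} = (−1)^93 = -1.

-1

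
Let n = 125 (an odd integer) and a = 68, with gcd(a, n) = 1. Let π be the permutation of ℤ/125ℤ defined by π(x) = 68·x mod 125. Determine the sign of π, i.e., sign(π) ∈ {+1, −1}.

Orbit of 124 under x↦68x: [124, 57, 1, 68]… (length divides ord_125(68)).
The orbit structure of x ↦ 68x mod 125: 32 orbits of sizes [4, 4, 4, 4, 4, 4, 4, 4, 4, 4, 4, 4, 4, 4, 4, 4, 4, 4, 4, 4, 4, 4, 4, 4, 4, 4, 4, 4, 4, 4, 4, 1].
With 32 cycles on 125 points, sign = (−1)^{125−32} = -1.

-1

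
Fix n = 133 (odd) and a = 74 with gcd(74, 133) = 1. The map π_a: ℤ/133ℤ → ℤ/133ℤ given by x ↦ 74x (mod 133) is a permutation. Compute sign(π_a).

Start at x=81: 81 → 9 → 1 → 74 → 23 → 106 → 130 → … (one orbit).
π_74 has 17 disjoint cycles with lengths [9, 9, 9, 9, 9, 9, 9, 9, 9, 9, 9, 9, 9, 9, 3, 3, 1] on {0,…,132}.
With 17 cycles on 133 points, sign = (−1)^{133−17} = +1.
Via Zolotarev, sign(π_{74}) = (74|133) = +1.

+1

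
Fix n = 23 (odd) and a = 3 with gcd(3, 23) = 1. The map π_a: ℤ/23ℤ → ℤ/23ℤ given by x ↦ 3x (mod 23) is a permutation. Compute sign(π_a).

+1

Orbit of 12 under x↦3x: [12, 13, 16, 2, 6, 18, 8]… (length divides ord_23(3)).
3 cycles of lengths [11, 11, 1].
3 cycles on 23: each ℓ→(−1)^(ℓ−1), product (−1)^20 = +1.
The Jacobi symbol (3|23) = +1 (Zolotarev) agrees.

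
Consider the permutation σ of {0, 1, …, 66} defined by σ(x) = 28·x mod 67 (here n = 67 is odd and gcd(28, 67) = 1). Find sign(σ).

-1

Orbit of 21 under x↦28x: [21, 52, 49, 32, 25, 30, 36]… (length divides ord_67(28)).
2 cycles of lengths [66, 1].
sign(π) = (−1)^{n − #cycles} = (−1)^{67−2} = (−1)^65 = -1.
Check: (28/67) = -1 by Zolotarev.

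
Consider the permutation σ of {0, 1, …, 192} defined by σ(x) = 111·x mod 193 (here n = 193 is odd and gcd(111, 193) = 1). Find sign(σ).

Orbit of 123 under x↦111x: [123, 143, 47, 6, 87, 7, 5]… (length divides ord_193(111)).
Decompose π into cycles: lengths [192, 1] (2 cycles, including the fixed point 0).
193 − 2 = 191 transpositions; sign(π) = (−1)^191 = -1.
Via Zolotarev, sign(π_{111}) = (111|193) = -1.

-1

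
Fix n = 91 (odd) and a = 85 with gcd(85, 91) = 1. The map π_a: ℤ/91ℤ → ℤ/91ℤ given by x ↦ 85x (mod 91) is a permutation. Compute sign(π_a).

Start at x=57: 57 → 22 → 50 → 64 → 71 → 29 → 8 → … (one orbit).
Cycle lengths of π_85 on ℤ/91ℤ: [12, 12, 12, 12, 12, 12, 12, 1, 1, 1, 1, 1, 1, 1]; 14 cycles in total.
14 cycles on 91: each ℓ→(−1)^(ℓ−1), product (−1)^77 = -1.
The Jacobi symbol (85|91) = -1 (Zolotarev) agrees.

-1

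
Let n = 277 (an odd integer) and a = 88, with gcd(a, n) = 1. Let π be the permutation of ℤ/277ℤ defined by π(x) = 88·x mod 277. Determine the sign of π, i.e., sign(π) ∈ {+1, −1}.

Orbit of 211 under x↦88x: [211, 9, 238, 169, 191, 188, 201]… (length divides ord_277(88)).
Cycle type of π: 69×4 + 1; total 5 cycles.
5 cycles on 277: each ℓ→(−1)^(ℓ−1), product (−1)^272 = +1.
The Jacobi symbol (88|277) = +1 (Zolotarev) agrees.

+1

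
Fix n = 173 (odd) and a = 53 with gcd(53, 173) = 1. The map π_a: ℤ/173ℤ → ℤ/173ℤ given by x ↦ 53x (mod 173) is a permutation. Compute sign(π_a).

-1

Start at x=121: 121 → 12 → 117 → 146 → 126 → 104 → 149 → … (one orbit).
2 cycles of lengths [172, 1].
2 cycles on 173: each ℓ→(−1)^(ℓ−1), product (−1)^171 = -1.
The Jacobi symbol (53|173) = -1 (Zolotarev) agrees.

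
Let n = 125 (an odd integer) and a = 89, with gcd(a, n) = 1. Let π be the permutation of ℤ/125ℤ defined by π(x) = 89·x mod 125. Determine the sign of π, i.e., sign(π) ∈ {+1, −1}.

Trace 56: π^k(56) = [56, 109, 76, 14, 121, 19, 66] for k=0..6.
The orbit structure of x ↦ 89x mod 125: 7 orbits of sizes [50, 50, 10, 10, 2, 2, 1].
125 − 7 = 118 transpositions; sign(π) = (−1)^118 = +1.

+1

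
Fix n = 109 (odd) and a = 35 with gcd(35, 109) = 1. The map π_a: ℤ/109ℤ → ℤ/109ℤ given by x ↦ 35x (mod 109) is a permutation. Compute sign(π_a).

+1

Orbit of 25 under x↦35x: [25, 3, 105, 78, 5, 66, 21]… (length divides ord_109(35)).
5 cycles of lengths [27, 27, 27, 27, 1].
5 cycles on 109: each ℓ→(−1)^(ℓ−1), product (−1)^104 = +1.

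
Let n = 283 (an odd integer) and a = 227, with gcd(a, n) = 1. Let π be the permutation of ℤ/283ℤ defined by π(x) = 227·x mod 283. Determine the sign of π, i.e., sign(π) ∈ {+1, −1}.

+1

Start at x=54: 54 → 89 → 110 → 66 → 266 → 103 → 175 → … (one orbit).
π_227 has 3 disjoint cycles with lengths [141, 141, 1] on {0,…,282}.
3 cycles on 283: each ℓ→(−1)^(ℓ−1), product (−1)^280 = +1.
Zolotarev: (227|283) = +1, matching the cycle-count sign.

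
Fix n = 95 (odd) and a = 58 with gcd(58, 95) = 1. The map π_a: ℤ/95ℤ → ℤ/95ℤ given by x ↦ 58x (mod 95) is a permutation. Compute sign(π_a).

Start at x=77: 77 → 1 → 58 → 39 → 77 (one orbit).
Decompose π into cycles: lengths [4, 4, 4, 4, 4, 4, 4, 4, 4, 4, 4, 4, 4, 4, 4, 4, 4, 4, 4, 1, 1, 1, 1, 1, 1, 1, 1, 1, 1, 1, 1, 1, 1, 1, 1, 1, 1, 1] (38 cycles, including the fixed point 0).
Σ(ℓ_i−1) = 95−38 = 57; sign = (−1)^57 = -1.
Check: (58/95) = -1 by Zolotarev.

-1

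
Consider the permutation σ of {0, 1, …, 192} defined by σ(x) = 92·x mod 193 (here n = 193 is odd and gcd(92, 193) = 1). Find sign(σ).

Orbit of 112 under x↦92x: [112, 75, 145, 23, 186, 128, 3]… (length divides ord_193(92)).
π_92 has 3 disjoint cycles with lengths [96, 96, 1] on {0,…,192}.
193 − 3 = 190 transpositions; sign(π) = (−1)^190 = +1.

+1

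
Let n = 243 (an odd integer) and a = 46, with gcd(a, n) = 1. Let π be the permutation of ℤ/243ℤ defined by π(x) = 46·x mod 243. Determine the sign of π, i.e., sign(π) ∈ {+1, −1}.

Start at x=100: 100 → 226 → 190 → 235 → 118 → 82 → 127 → … (one orbit).
The orbit structure of x ↦ 46x mod 243: 27 orbits of sizes [27, 27, 27, 27, 27, 27, 9, 9, 9, 9, 9, 9, 3, 3, 3, 3, 3, 3, 1, 1, 1, 1, 1, 1, 1, 1, 1].
Σ(ℓ_i−1) = 243−27 = 216; sign = (−1)^216 = +1.
The Jacobi symbol (46|243) = +1 (Zolotarev) agrees.

+1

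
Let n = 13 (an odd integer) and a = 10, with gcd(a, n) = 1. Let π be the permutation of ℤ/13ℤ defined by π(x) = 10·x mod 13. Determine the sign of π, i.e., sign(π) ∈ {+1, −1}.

Orbit of 10 under x↦10x: [10, 9, 12, 3, 4, 1]… (length divides ord_13(10)).
Cycle lengths of π_10 on ℤ/13ℤ: [6, 6, 1]; 3 cycles in total.
With 3 cycles on 13 points, sign = (−1)^{13−3} = +1.
Zolotarev: (10|13) = +1, matching the cycle-count sign.

+1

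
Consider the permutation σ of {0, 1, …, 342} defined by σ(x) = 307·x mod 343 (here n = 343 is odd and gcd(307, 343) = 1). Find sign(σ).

-1

Start at x=62: 62 → 169 → 90 → 190 → 20 → 309 → 195 → … (one orbit).
Cycle lengths of π_307 on ℤ/343ℤ: [98, 98, 98, 14, 14, 14, 2, 2, 2, 1]; 10 cycles in total.
343 − 10 = 333 transpositions; sign(π) = (−1)^333 = -1.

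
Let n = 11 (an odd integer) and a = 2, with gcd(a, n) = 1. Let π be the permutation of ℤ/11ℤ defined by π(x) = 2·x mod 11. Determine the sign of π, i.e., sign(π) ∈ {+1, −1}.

-1

Orbit of 6 under x↦2x: [6, 1, 2, 4, 8, 5, 10]… (length divides ord_11(2)).
Cycle type of π: 10 + 1; total 2 cycles.
n − c = 11 − 2 = 9; sign = (−1)^9 = -1.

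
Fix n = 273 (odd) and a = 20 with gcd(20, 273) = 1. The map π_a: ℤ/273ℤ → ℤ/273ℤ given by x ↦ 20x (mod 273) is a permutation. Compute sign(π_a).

-1

Orbit of 125 under x↦20x: [125, 43, 41, 1, 20, 127, 83]… (length divides ord_273(20)).
Cycle lengths of π_20 on ℤ/273ℤ: [12, 12, 12, 12, 12, 12, 12, 12, 12, 12, 12, 12, 12, 12, 12, 12, 12, 12, 12, 12, 12, 2, 2, 2, 2, 2, 2, 2, 2, 2, 2, 1]; 32 cycles in total.
n − c = 273 − 32 = 241; sign = (−1)^241 = -1.
Zolotarev: (20|273) = -1, matching the cycle-count sign.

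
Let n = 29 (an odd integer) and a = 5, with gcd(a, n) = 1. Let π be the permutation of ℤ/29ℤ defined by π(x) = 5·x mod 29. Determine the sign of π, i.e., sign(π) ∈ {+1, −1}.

Orbit of 28 under x↦5x: [28, 24, 4, 20, 13, 7, 6]… (length divides ord_29(5)).
The orbit structure of x ↦ 5x mod 29: 3 orbits of sizes [14, 14, 1].
With 3 cycles on 29 points, sign = (−1)^{29−3} = +1.
Zolotarev: (5|29) = +1, matching the cycle-count sign.

+1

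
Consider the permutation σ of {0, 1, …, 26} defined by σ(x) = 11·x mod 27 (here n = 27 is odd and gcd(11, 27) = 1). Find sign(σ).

Trace 25: π^k(25) = [25, 5, 1, 11, 13, 8, 7] for k=0..6.
Cycle type of π: 18 + 6 + 2 + 1; total 4 cycles.
4 cycles on 27: each ℓ→(−1)^(ℓ−1), product (−1)^23 = -1.
(11|27)_J = -1 (Zolotarev's lemma cross-check).

-1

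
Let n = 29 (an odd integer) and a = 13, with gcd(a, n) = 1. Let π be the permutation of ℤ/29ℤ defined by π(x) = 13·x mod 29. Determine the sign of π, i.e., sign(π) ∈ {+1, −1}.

Orbit of 9 under x↦13x: [9, 1, 13, 24, 22, 25, 6]… (length divides ord_29(13)).
Cycle type of π: 14×2 + 1; total 3 cycles.
3 cycles on 29: each ℓ→(−1)^(ℓ−1), product (−1)^26 = +1.
Zolotarev: (13|29) = +1, matching the cycle-count sign.

+1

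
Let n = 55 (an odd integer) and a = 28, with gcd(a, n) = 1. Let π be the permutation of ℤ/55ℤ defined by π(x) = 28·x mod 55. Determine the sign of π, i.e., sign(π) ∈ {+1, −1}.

+1

Trace 43: π^k(43) = [43, 49, 52, 26, 13, 34, 17] for k=0..6.
Decompose π into cycles: lengths [20, 20, 10, 4, 1] (5 cycles, including the fixed point 0).
55 − 5 = 50 transpositions; sign(π) = (−1)^50 = +1.
(28|55)_J = +1 (Zolotarev's lemma cross-check).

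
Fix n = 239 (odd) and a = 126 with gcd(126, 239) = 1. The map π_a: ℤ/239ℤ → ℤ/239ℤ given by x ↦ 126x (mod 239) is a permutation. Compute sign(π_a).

-1

Trace 200: π^k(200) = [200, 105, 85, 194, 66, 190, 40] for k=0..6.
π_126 has 2 disjoint cycles with lengths [238, 1] on {0,…,238}.
239 − 2 = 237 transpositions; sign(π) = (−1)^237 = -1.
Check: (126/239) = -1 by Zolotarev.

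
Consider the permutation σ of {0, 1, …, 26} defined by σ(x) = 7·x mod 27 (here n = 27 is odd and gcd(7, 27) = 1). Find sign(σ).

+1

Start at x=22: 22 → 19 → 25 → 13 → 10 → 16 → 4 → … (one orbit).
Cycle type of π: 9×2 + 3×2 + 1×3; total 7 cycles.
sign(π) = (−1)^{n − #cycles} = (−1)^{27−7} = (−1)^20 = +1.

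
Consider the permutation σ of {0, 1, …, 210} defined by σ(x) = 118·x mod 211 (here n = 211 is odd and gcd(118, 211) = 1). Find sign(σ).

Trace 31: π^k(31) = [31, 71, 149, 69, 124, 73, 174] for k=0..6.
The orbit structure of x ↦ 118x mod 211: 2 orbits of sizes [210, 1].
With 2 cycles on 211 points, sign = (−1)^{211−2} = -1.
(118|211)_J = -1 (Zolotarev's lemma cross-check).

-1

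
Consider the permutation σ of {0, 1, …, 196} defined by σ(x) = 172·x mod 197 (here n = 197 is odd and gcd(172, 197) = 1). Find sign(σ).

Trace 59: π^k(59) = [59, 101, 36, 85, 42, 132, 49] for k=0..6.
Cycle type of π: 49×4 + 1; total 5 cycles.
sign(π) = (−1)^{n − #cycles} = (−1)^{197−5} = (−1)^192 = +1.
The Jacobi symbol (172|197) = +1 (Zolotarev) agrees.

+1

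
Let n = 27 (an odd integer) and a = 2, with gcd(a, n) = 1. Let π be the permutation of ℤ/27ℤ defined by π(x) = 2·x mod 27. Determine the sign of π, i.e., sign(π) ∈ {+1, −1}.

Trace 10: π^k(10) = [10, 20, 13, 26, 25, 23, 19] for k=0..6.
Cycle type of π: 18 + 6 + 2 + 1; total 4 cycles.
4 cycles on 27: each ℓ→(−1)^(ℓ−1), product (−1)^23 = -1.
The Jacobi symbol (2|27) = -1 (Zolotarev) agrees.

-1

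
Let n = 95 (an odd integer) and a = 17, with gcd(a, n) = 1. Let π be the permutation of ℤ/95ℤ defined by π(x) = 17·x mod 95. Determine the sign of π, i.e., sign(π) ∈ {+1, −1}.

Start at x=9: 9 → 58 → 36 → 42 → 49 → 73 → 6 → … (one orbit).
Cycle lengths of π_17 on ℤ/95ℤ: [36, 36, 9, 9, 4, 1]; 6 cycles in total.
Σ(ℓ_i−1) = 95−6 = 89; sign = (−1)^89 = -1.

-1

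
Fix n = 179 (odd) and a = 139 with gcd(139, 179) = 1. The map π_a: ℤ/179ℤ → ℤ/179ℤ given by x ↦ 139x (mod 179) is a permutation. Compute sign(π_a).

+1

Start at x=169: 169 → 42 → 110 → 75 → 43 → 70 → 64 → … (one orbit).
Cycle lengths of π_139 on ℤ/179ℤ: [89, 89, 1]; 3 cycles in total.
Σ(ℓ_i−1) = 179−3 = 176; sign = (−1)^176 = +1.
Via Zolotarev, sign(π_{139}) = (139|179) = +1.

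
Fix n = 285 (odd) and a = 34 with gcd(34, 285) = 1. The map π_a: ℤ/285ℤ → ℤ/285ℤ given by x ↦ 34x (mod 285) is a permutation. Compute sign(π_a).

-1

Orbit of 16 under x↦34x: [16, 259, 256, 154, 106, 184, 271]… (length divides ord_285(34)).
Cycle type of π: 18×15 + 2×6 + 1×3; total 24 cycles.
n − c = 285 − 24 = 261; sign = (−1)^261 = -1.
Zolotarev: (34|285) = -1, matching the cycle-count sign.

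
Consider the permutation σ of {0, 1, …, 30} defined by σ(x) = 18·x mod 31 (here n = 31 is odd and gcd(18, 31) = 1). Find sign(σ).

Orbit of 7 under x↦18x: [7, 2, 5, 28, 8, 20, 19]… (length divides ord_31(18)).
Cycle lengths of π_18 on ℤ/31ℤ: [15, 15, 1]; 3 cycles in total.
3 cycles on 31: each ℓ→(−1)^(ℓ−1), product (−1)^28 = +1.
Zolotarev: (18|31) = +1, matching the cycle-count sign.

+1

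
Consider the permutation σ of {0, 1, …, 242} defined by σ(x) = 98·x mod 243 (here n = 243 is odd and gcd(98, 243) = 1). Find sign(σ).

-1

Trace 242: π^k(242) = [242, 145, 116, 190, 152, 73, 107] for k=0..6.
Decompose π into cycles: lengths [54, 54, 54, 18, 18, 18, 6, 6, 6, 2, 2, 2, 2, 1] (14 cycles, including the fixed point 0).
14 cycles on 243: each ℓ→(−1)^(ℓ−1), product (−1)^229 = -1.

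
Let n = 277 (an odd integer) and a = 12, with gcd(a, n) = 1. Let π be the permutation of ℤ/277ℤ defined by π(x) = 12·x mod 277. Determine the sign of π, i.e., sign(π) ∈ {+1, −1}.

Orbit of 154 under x↦12x: [154, 186, 16, 192, 88, 225, 207]… (length divides ord_277(12)).
Cycle lengths of π_12 on ℤ/277ℤ: [138, 138, 1]; 3 cycles in total.
3 cycles on 277: each ℓ→(−1)^(ℓ−1), product (−1)^274 = +1.

+1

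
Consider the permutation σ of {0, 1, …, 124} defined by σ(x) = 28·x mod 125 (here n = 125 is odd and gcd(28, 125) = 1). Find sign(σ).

Orbit of 122 under x↦28x: [122, 41, 23, 19, 32, 21, 88]… (length divides ord_125(28)).
The orbit structure of x ↦ 28x mod 125: 4 orbits of sizes [100, 20, 4, 1].
n − c = 125 − 4 = 121; sign = (−1)^121 = -1.
(28|125)_J = -1 (Zolotarev's lemma cross-check).

-1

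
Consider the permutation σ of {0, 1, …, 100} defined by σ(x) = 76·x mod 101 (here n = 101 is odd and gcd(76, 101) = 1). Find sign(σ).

+1

Start at x=84: 84 → 21 → 81 → 96 → 24 → 6 → 52 → … (one orbit).
The orbit structure of x ↦ 76x mod 101: 3 orbits of sizes [50, 50, 1].
With 3 cycles on 101 points, sign = (−1)^{101−3} = +1.
The Jacobi symbol (76|101) = +1 (Zolotarev) agrees.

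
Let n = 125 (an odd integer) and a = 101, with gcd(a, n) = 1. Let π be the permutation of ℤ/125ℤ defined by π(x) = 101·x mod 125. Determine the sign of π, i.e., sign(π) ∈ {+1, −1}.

+1

Trace 101: π^k(101) = [101, 76, 51, 26, 1] for k=0..4.
π_101 has 45 disjoint cycles with lengths [5, 5, 5, 5, 5, 5, 5, 5, 5, 5, 5, 5, 5, 5, 5, 5, 5, 5, 5, 5, 1, 1, 1, 1, 1, 1, 1, 1, 1, 1, 1, 1, 1, 1, 1, 1, 1, 1, 1, 1, 1, 1, 1, 1, 1] on {0,…,124}.
sign(π) = (−1)^{n − #cycles} = (−1)^{125−45} = (−1)^80 = +1.
Zolotarev: (101|125) = +1, matching the cycle-count sign.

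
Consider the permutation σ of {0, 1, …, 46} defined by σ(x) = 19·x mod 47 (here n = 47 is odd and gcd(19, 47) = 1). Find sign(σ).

Trace 13: π^k(13) = [13, 12, 40, 8, 11, 21, 23] for k=0..6.
Cycle lengths of π_19 on ℤ/47ℤ: [46, 1]; 2 cycles in total.
n − c = 47 − 2 = 45; sign = (−1)^45 = -1.
Check: (19/47) = -1 by Zolotarev.

-1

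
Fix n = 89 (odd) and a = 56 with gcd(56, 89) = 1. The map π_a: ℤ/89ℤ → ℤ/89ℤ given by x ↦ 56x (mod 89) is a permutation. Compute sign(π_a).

Orbit of 77 under x↦56x: [77, 40, 15, 39, 48, 18, 29]… (length divides ord_89(56)).
Cycle type of π: 88 + 1; total 2 cycles.
With 2 cycles on 89 points, sign = (−1)^{89−2} = -1.

-1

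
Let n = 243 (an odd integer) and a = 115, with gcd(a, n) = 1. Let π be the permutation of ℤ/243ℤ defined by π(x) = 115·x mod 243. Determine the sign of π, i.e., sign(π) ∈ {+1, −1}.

Start at x=220: 220 → 28 → 61 → 211 → 208 → 106 → 40 → … (one orbit).
The orbit structure of x ↦ 115x mod 243: 11 orbits of sizes [81, 81, 27, 27, 9, 9, 3, 3, 1, 1, 1].
11 cycles on 243: each ℓ→(−1)^(ℓ−1), product (−1)^232 = +1.
The Jacobi symbol (115|243) = +1 (Zolotarev) agrees.

+1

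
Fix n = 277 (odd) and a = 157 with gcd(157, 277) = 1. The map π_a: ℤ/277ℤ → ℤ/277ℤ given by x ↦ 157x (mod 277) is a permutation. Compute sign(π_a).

+1

Trace 211: π^k(211) = [211, 164, 264, 175, 52, 131, 69] for k=0..6.
Decompose π into cycles: lengths [23, 23, 23, 23, 23, 23, 23, 23, 23, 23, 23, 23, 1] (13 cycles, including the fixed point 0).
277 − 13 = 264 transpositions; sign(π) = (−1)^264 = +1.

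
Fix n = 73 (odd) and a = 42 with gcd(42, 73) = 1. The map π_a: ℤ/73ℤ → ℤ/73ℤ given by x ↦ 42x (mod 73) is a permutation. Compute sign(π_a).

Start at x=60: 60 → 38 → 63 → 18 → 26 → 70 → 20 → … (one orbit).
2 cycles of lengths [72, 1].
2 cycles on 73: each ℓ→(−1)^(ℓ−1), product (−1)^71 = -1.
Check: (42/73) = -1 by Zolotarev.

-1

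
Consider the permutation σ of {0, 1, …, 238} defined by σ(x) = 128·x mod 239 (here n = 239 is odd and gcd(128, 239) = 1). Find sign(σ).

Trace 101: π^k(101) = [101, 22, 187, 36, 67, 211, 1] for k=0..6.
15 cycles of lengths [17, 17, 17, 17, 17, 17, 17, 17, 17, 17, 17, 17, 17, 17, 1].
With 15 cycles on 239 points, sign = (−1)^{239−15} = +1.
Zolotarev: (128|239) = +1, matching the cycle-count sign.

+1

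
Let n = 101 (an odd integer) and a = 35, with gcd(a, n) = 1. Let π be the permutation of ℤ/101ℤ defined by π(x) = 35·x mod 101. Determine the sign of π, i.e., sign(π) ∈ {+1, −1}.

Trace 35: π^k(35) = [35, 13, 51, 68, 57, 76, 34] for k=0..6.
The orbit structure of x ↦ 35x mod 101: 2 orbits of sizes [100, 1].
2 cycles on 101: each ℓ→(−1)^(ℓ−1), product (−1)^99 = -1.

-1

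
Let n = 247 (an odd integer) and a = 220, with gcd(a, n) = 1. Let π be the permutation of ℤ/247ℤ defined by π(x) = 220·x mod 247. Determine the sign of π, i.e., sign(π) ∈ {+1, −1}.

+1

Trace 220: π^k(220) = [220, 235, 77, 144, 64, 1] for k=0..5.
Cycle lengths of π_220 on ℤ/247ℤ: [6, 6, 6, 6, 6, 6, 6, 6, 6, 6, 6, 6, 6, 6, 6, 6, 6, 6, 6, 6, 6, 6, 6, 6, 6, 6, 6, 6, 6, 6, 6, 6, 6, 6, 6, 6, 3, 3, 3, 3, 3, 3, 2, 2, 2, 2, 2, 2, 1]; 49 cycles in total.
n − c = 247 − 49 = 198; sign = (−1)^198 = +1.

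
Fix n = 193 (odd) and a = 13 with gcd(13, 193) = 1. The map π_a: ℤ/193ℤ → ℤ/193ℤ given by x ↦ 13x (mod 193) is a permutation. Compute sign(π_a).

Start at x=129: 129 → 133 → 185 → 89 → 192 → 180 → 24 → … (one orbit).
The orbit structure of x ↦ 13x mod 193: 4 orbits of sizes [64, 64, 64, 1].
193 − 4 = 189 transpositions; sign(π) = (−1)^189 = -1.
(13|193)_J = -1 (Zolotarev's lemma cross-check).

-1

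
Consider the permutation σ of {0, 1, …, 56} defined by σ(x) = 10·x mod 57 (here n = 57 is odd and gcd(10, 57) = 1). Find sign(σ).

-1

Trace 34: π^k(34) = [34, 55, 37, 28, 52, 7, 13] for k=0..6.
Decompose π into cycles: lengths [18, 18, 18, 1, 1, 1] (6 cycles, including the fixed point 0).
sign(π) = (−1)^{n − #cycles} = (−1)^{57−6} = (−1)^51 = -1.
Zolotarev: (10|57) = -1, matching the cycle-count sign.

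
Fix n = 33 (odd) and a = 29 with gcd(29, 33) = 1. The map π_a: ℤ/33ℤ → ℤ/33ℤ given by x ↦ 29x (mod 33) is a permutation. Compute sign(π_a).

+1

Start at x=17: 17 → 31 → 8 → 1 → 29 → 16 → 2 → … (one orbit).
Cycle lengths of π_29 on ℤ/33ℤ: [10, 10, 10, 2, 1]; 5 cycles in total.
5 cycles on 33: each ℓ→(−1)^(ℓ−1), product (−1)^28 = +1.
(29|33)_J = +1 (Zolotarev's lemma cross-check).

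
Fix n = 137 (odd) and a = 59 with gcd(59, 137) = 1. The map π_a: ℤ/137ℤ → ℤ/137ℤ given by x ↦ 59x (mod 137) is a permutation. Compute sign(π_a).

Start at x=60: 60 → 115 → 72 → 1 → 59 → 56 → 16 → … (one orbit).
Decompose π into cycles: lengths [17, 17, 17, 17, 17, 17, 17, 17, 1] (9 cycles, including the fixed point 0).
With 9 cycles on 137 points, sign = (−1)^{137−9} = +1.
Zolotarev: (59|137) = +1, matching the cycle-count sign.

+1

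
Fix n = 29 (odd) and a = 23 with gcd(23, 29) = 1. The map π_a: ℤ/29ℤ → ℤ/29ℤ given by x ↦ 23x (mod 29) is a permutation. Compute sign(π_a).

Trace 7: π^k(7) = [7, 16, 20, 25, 24, 1, 23] for k=0..6.
π_23 has 5 disjoint cycles with lengths [7, 7, 7, 7, 1] on {0,…,28}.
29 − 5 = 24 transpositions; sign(π) = (−1)^24 = +1.
The Jacobi symbol (23|29) = +1 (Zolotarev) agrees.

+1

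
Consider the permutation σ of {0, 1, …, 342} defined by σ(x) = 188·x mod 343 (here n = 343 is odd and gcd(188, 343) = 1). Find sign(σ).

-1

Orbit of 246 under x↦188x: [246, 286, 260, 174, 127, 209, 190]… (length divides ord_343(188)).
Cycle type of π: 98×3 + 14×3 + 2×3 + 1; total 10 cycles.
n − c = 343 − 10 = 333; sign = (−1)^333 = -1.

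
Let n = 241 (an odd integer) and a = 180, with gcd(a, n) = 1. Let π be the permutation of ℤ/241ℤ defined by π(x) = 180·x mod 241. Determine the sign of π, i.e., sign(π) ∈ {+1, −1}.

Start at x=177: 177 → 48 → 205 → 27 → 40 → 211 → 143 → … (one orbit).
π_180 has 7 disjoint cycles with lengths [40, 40, 40, 40, 40, 40, 1] on {0,…,240}.
With 7 cycles on 241 points, sign = (−1)^{241−7} = +1.

+1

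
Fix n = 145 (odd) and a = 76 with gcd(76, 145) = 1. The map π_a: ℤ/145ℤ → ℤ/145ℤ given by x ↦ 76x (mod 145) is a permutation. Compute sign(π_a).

-1

Trace 61: π^k(61) = [61, 141, 131, 96, 46, 16, 56] for k=0..6.
Cycle type of π: 28×5 + 1×5; total 10 cycles.
145 − 10 = 135 transpositions; sign(π) = (−1)^135 = -1.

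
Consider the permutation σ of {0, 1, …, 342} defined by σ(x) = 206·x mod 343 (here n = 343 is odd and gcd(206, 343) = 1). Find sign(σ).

-1

Orbit of 160 under x↦206x: [160, 32, 75, 15, 3, 275, 55]… (length divides ord_343(206)).
4 cycles of lengths [294, 42, 6, 1].
With 4 cycles on 343 points, sign = (−1)^{343−4} = -1.
The Jacobi symbol (206|343) = -1 (Zolotarev) agrees.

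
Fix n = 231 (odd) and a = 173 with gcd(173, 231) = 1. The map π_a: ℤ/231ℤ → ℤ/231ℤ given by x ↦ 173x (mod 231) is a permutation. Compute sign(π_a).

-1

Orbit of 100 under x↦173x: [100, 206, 64, 215, 4, 230, 58]… (length divides ord_231(173)).
Cycle lengths of π_173 on ℤ/231ℤ: [30, 30, 30, 30, 30, 30, 10, 10, 10, 6, 6, 6, 2, 1]; 14 cycles in total.
14 cycles on 231: each ℓ→(−1)^(ℓ−1), product (−1)^217 = -1.
Check: (173/231) = -1 by Zolotarev.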